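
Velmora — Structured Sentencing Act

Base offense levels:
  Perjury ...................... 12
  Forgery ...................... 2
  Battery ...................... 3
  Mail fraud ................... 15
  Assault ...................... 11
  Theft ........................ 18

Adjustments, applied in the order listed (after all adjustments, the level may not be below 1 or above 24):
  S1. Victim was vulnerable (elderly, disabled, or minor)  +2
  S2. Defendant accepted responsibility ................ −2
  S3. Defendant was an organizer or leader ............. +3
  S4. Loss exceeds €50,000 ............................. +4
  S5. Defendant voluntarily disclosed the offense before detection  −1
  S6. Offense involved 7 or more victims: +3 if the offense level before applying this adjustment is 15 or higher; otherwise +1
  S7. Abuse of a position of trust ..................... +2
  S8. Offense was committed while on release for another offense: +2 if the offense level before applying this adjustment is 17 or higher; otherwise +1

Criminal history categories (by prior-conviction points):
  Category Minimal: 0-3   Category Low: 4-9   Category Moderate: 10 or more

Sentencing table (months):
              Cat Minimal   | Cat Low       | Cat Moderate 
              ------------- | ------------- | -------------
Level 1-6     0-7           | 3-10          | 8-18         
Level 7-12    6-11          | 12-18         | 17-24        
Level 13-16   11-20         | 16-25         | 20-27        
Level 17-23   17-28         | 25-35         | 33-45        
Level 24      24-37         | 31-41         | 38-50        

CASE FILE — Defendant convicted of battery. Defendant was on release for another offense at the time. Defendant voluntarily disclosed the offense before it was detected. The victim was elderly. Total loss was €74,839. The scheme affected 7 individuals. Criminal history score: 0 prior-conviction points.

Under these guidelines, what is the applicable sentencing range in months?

Base offense level for battery: 3.
S1 applies: 3 + 2 = 5.
S3 does not apply.
S4 applies: 5 + 4 = 9.
S5 applies: 9 − 1 = 8.
S6 applies (level before this adjustment is 8 < 15, so +1): 8 + 1 = 9.
S8 applies (level before this adjustment is 9 < 17, so +1): 9 + 1 = 10.
Final offense level: 10.
Criminal history: 0 prior points → Category Minimal (0-3).
Level 10 falls in the 7-12 band.
Grid: Level 7-12 × Category Minimal = 6-11 months.

6-11 months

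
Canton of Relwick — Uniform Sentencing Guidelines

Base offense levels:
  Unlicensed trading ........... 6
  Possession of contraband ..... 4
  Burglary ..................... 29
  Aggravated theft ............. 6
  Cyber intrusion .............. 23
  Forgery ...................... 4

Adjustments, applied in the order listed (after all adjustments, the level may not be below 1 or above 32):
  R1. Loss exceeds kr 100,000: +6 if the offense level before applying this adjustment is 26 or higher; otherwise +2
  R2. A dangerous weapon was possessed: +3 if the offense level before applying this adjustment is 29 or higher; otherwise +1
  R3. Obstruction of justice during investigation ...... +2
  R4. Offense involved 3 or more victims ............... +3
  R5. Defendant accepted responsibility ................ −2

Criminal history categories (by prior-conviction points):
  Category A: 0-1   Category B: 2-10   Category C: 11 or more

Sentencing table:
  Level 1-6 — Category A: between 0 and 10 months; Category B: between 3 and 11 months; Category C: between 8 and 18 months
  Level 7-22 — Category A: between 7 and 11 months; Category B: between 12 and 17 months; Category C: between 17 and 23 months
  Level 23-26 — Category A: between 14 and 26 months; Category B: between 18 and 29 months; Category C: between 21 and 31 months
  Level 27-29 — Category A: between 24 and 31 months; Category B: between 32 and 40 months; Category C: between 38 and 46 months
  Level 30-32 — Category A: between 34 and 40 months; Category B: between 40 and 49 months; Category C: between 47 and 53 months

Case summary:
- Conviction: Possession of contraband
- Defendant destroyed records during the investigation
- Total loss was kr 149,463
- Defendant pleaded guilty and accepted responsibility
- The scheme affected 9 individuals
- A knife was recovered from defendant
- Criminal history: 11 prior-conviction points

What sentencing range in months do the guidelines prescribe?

17-23 months

Base offense level for possession of contraband: 4.
R1 applies (level before this adjustment is 4 < 26, so +2): 4 + 2 = 6.
R2 applies (level before this adjustment is 6 < 29, so +1): 6 + 1 = 7.
R3 applies: 7 + 2 = 9.
R4 applies: 9 + 3 = 12.
R5 applies: 12 − 2 = 10.
Final offense level: 10.
Criminal history: 11 prior points → Category C (11+).
Level 10 falls in the 7-22 band.
Grid: Level 7-22 × Category C = 17-23 months.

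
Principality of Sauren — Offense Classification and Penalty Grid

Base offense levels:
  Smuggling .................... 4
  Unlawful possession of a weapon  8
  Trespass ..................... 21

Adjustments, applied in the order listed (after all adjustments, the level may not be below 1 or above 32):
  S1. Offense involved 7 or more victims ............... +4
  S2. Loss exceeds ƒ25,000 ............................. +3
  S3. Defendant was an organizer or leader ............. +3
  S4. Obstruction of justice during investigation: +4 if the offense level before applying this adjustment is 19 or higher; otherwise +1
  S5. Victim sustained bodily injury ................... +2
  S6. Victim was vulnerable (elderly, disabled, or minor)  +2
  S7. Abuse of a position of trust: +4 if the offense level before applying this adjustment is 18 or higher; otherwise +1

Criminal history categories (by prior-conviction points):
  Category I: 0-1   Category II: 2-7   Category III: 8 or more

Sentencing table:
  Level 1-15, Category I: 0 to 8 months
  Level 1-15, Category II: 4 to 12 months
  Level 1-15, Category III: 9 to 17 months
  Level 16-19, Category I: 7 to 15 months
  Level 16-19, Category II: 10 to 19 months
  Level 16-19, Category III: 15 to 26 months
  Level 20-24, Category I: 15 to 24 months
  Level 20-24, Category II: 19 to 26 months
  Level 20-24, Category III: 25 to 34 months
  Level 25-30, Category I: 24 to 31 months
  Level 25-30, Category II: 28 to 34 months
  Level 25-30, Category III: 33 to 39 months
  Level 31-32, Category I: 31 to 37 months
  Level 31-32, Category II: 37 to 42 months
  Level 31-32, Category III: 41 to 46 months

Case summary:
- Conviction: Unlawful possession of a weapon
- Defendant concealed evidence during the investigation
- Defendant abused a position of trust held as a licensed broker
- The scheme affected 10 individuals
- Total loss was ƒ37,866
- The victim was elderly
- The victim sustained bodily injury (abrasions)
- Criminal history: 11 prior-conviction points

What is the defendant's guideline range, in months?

25-34 months

Base offense level for unlawful possession of a weapon: 8.
S1 applies: 8 + 4 = 12.
S2 applies: 12 + 3 = 15.
S4 applies (level before this adjustment is 15 < 19, so +1): 15 + 1 = 16.
S5 applies: 16 + 2 = 18.
S6 applies: 18 + 2 = 20.
S7 applies (level before this adjustment is 20 ≥ 18, so +4): 20 + 4 = 24.
Final offense level: 24.
Criminal history: 11 prior points → Category III (8+).
Level 24 falls in the 20-24 band.
Grid: Level 20-24 × Category III = 25-34 months.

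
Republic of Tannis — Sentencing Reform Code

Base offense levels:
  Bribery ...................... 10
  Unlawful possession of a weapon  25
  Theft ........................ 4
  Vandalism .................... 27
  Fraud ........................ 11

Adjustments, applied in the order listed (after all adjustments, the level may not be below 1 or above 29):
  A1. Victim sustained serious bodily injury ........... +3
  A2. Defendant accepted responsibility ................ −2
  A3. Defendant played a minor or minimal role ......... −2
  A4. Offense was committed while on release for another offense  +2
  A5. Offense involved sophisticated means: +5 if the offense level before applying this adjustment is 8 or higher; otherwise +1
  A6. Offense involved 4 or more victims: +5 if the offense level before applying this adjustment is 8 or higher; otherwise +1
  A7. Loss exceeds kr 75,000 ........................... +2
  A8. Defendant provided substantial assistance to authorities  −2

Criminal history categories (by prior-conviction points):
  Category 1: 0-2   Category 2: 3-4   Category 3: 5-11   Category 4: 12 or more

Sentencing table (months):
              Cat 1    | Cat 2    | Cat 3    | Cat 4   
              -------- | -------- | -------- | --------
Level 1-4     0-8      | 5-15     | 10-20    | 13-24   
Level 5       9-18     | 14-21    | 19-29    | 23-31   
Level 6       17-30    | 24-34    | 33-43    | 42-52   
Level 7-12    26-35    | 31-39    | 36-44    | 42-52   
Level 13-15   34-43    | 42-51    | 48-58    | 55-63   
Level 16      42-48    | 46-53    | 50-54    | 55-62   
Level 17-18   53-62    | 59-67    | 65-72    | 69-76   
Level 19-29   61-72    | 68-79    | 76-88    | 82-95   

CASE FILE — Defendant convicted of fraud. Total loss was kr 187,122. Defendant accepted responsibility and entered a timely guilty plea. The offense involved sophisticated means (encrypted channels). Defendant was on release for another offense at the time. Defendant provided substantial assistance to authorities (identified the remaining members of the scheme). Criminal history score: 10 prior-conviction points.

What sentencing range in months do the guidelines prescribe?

Base offense level for fraud: 11.
A1 does not apply.
A2 applies: 11 − 2 = 9.
A4 applies: 9 + 2 = 11.
A5 applies (level before this adjustment is 11 ≥ 8, so +5): 11 + 5 = 16.
A6 does not apply.
A7 applies: 16 + 2 = 18.
A8 applies: 18 − 2 = 16.
Final offense level: 16.
Criminal history: 10 prior points → Category 3 (5-11).
Level 16 falls in the 16 band.
Grid: Level 16 × Category 3 = 50-54 months.

50-54 months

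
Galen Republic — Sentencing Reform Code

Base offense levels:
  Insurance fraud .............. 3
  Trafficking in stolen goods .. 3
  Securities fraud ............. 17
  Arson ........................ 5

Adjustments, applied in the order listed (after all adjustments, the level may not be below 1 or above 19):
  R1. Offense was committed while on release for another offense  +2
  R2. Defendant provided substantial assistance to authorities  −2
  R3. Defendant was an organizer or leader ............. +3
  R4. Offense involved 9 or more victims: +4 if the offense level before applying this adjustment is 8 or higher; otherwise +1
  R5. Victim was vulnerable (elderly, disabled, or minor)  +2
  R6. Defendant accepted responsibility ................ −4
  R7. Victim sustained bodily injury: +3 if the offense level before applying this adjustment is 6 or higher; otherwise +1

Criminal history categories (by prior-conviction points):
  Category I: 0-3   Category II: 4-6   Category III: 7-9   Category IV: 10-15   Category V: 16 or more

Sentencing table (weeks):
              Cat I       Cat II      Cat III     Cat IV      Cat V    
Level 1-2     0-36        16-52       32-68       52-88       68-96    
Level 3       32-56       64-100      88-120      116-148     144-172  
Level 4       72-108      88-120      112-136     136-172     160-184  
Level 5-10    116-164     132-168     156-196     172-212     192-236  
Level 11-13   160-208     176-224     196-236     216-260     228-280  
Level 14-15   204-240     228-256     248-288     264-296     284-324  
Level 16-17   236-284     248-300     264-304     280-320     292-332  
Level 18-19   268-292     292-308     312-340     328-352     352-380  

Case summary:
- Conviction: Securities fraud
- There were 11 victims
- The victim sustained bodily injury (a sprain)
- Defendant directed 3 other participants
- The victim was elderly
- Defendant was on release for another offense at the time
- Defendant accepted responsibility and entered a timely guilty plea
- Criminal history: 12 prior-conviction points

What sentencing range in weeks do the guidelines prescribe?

Base offense level for securities fraud: 17.
R1 applies: 17 + 2 = 19.
R2 does not apply.
R3 applies: 19 + 3 = 22.
R4 applies (level before this adjustment is 22 ≥ 8, so +4): 22 + 4 = 26.
R5 applies: 26 + 2 = 28.
R6 applies: 28 − 4 = 24.
R7 applies (level before this adjustment is 24 ≥ 6, so +3): 24 + 3 = 27.
Level 27 exceeds the maximum of 19; capped at 19.
Final offense level: 19.
Criminal history: 12 prior points → Category IV (10-15).
Level 19 falls in the 18-19 band.
Grid: Level 18-19 × Category IV = 328-352 weeks.

328-352 weeks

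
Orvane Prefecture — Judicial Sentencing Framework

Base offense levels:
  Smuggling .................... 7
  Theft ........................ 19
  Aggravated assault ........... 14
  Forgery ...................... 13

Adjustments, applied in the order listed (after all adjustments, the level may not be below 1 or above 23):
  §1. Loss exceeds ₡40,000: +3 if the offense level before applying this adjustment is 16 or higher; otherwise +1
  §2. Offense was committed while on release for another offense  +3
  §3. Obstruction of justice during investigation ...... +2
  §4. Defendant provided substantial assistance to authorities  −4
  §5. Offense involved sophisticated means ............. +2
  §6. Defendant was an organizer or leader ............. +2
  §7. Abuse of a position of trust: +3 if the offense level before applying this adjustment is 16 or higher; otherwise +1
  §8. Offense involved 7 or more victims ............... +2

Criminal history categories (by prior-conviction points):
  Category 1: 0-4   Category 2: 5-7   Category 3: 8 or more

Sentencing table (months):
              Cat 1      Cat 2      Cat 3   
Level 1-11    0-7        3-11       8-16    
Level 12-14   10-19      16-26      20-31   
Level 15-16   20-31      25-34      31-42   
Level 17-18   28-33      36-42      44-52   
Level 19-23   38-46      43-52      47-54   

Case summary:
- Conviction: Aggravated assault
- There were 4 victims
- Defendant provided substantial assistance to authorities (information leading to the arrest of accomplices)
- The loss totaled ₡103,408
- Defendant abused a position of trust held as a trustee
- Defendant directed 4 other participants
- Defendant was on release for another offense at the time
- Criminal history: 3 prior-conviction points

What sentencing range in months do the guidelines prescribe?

Base offense level for aggravated assault: 14.
§1 applies (level before this adjustment is 14 < 16, so +1): 14 + 1 = 15.
§2 applies: 15 + 3 = 18.
§3 does not apply.
§4 applies: 18 − 4 = 14.
§5 does not apply.
§6 applies: 14 + 2 = 16.
§7 applies (level before this adjustment is 16 ≥ 16, so +3): 16 + 3 = 19.
§8 does not apply.
Final offense level: 19.
Criminal history: 3 prior points → Category 1 (0-4).
Level 19 falls in the 19-23 band.
Grid: Level 19-23 × Category 1 = 38-46 months.

38-46 months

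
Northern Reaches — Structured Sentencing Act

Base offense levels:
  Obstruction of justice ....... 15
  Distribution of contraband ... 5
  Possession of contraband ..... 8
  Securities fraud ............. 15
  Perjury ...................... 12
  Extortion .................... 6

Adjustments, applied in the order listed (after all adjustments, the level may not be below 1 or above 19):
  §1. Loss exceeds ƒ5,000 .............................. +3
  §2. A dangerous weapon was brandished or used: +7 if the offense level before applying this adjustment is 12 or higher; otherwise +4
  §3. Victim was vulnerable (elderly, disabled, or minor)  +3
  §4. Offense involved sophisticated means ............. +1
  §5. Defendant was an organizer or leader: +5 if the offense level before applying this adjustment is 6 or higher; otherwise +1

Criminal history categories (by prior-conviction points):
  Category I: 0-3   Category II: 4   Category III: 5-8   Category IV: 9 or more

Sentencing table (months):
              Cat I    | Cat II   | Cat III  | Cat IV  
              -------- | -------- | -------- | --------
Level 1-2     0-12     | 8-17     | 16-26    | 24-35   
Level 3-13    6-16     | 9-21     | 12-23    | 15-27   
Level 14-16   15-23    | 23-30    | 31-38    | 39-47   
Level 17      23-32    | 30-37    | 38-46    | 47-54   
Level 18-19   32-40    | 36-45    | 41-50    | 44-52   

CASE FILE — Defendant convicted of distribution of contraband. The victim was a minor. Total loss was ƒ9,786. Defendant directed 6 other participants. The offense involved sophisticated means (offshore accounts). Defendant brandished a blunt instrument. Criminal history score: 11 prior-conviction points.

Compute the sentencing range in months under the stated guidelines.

44-52 months

Base offense level for distribution of contraband: 5.
§1 applies: 5 + 3 = 8.
§2 applies (level before this adjustment is 8 < 12, so +4): 8 + 4 = 12.
§3 applies: 12 + 3 = 15.
§4 applies: 15 + 1 = 16.
§5 applies (level before this adjustment is 16 ≥ 6, so +5): 16 + 5 = 21.
Level 21 exceeds the maximum of 19; capped at 19.
Final offense level: 19.
Criminal history: 11 prior points → Category IV (9+).
Level 19 falls in the 18-19 band.
Grid: Level 18-19 × Category IV = 44-52 months.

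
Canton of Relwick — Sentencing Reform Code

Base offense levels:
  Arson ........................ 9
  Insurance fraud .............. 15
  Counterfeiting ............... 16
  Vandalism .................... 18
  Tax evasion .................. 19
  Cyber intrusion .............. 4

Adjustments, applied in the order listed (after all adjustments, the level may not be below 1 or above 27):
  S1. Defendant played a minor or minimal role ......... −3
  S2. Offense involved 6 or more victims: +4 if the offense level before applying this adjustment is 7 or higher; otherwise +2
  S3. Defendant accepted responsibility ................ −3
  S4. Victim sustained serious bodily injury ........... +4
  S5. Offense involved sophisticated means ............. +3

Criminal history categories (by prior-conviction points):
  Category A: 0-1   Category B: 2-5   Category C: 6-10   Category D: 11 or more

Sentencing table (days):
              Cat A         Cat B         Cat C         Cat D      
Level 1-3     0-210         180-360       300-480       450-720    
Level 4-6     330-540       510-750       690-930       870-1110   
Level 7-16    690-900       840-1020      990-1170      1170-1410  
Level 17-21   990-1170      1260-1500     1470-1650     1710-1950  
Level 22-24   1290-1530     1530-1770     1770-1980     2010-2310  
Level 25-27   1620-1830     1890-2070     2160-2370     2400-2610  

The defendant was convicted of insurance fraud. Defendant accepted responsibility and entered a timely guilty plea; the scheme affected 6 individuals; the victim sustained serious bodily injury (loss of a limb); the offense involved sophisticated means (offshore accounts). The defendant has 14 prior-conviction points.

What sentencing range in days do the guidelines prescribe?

2010-2310 days

Base offense level for insurance fraud: 15.
S1 does not apply.
S2 applies (level before this adjustment is 15 ≥ 7, so +4): 15 + 4 = 19.
S3 applies: 19 − 3 = 16.
S4 applies: 16 + 4 = 20.
S5 applies: 20 + 3 = 23.
Final offense level: 23.
Criminal history: 14 prior points → Category D (11+).
Level 23 falls in the 22-24 band.
Grid: Level 22-24 × Category D = 2010-2310 days.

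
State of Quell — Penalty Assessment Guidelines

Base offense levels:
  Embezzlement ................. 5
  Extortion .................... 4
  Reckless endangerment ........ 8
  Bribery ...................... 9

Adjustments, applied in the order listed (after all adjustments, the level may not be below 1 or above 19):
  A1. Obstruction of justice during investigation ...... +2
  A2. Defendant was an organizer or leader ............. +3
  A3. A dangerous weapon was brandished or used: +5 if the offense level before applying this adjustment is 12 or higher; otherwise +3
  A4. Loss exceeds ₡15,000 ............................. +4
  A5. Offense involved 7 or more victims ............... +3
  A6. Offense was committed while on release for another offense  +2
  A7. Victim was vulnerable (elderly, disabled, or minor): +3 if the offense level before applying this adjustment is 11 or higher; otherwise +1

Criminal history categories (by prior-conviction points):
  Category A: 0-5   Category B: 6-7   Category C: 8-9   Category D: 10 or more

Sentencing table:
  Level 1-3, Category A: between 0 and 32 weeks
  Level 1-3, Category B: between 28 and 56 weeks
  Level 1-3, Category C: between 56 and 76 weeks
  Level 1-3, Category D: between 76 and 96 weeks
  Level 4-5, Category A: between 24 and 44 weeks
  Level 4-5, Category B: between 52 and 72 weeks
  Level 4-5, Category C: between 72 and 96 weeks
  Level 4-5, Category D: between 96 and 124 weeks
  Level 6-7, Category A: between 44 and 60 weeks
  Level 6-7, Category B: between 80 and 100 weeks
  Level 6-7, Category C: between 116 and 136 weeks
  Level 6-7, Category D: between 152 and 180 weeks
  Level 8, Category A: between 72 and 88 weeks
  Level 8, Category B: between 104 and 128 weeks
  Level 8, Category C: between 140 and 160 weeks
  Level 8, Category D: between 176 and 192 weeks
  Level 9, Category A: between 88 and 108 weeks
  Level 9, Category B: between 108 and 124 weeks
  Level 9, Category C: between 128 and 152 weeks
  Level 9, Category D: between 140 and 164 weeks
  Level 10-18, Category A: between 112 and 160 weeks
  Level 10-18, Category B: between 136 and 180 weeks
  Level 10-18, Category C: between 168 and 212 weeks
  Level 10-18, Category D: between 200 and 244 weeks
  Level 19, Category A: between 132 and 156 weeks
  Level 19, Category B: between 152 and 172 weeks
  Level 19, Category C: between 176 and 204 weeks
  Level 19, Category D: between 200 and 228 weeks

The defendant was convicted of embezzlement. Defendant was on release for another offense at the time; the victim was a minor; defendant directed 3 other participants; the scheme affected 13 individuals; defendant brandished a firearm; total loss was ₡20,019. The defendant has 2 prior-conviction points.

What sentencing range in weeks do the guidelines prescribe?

Base offense level for embezzlement: 5.
A1 does not apply.
A2 applies: 5 + 3 = 8.
A3 applies (level before this adjustment is 8 < 12, so +3): 8 + 3 = 11.
A4 applies: 11 + 4 = 15.
A5 applies: 15 + 3 = 18.
A6 applies: 18 + 2 = 20.
A7 applies (level before this adjustment is 20 ≥ 11, so +3): 20 + 3 = 23.
Level 23 exceeds the maximum of 19; capped at 19.
Final offense level: 19.
Criminal history: 2 prior points → Category A (0-5).
Level 19 falls in the 19 band.
Grid: Level 19 × Category A = 132-156 weeks.

132-156 weeks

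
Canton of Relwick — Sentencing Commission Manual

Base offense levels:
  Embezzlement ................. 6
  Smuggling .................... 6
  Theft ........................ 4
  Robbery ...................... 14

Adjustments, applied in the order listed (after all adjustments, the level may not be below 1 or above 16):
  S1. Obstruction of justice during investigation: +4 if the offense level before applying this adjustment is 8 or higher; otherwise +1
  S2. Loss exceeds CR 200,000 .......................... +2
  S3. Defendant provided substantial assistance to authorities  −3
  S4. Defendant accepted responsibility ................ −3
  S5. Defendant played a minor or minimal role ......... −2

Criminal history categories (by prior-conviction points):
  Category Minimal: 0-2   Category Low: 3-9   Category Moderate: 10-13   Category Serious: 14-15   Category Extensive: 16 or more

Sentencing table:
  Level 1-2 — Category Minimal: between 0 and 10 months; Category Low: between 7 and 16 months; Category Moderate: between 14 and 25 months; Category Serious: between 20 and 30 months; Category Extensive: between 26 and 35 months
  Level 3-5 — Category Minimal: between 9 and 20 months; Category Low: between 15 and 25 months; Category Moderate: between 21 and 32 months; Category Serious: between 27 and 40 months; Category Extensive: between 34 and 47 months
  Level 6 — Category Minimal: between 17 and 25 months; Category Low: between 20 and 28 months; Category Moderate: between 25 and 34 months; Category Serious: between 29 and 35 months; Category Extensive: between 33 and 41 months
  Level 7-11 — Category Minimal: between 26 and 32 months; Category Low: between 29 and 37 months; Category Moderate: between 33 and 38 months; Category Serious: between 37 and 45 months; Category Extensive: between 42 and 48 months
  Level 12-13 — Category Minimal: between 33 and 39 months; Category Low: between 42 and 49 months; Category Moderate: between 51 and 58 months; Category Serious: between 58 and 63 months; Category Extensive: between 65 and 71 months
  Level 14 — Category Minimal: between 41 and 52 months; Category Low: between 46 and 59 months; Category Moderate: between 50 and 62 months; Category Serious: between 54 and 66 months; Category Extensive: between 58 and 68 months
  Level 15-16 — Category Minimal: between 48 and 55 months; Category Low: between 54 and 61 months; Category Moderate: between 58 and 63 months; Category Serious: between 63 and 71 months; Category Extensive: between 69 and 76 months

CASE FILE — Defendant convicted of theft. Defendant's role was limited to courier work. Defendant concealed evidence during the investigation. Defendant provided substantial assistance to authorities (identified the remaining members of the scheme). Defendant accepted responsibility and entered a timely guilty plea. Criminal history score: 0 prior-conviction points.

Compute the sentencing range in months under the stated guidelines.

0-10 months

Base offense level for theft: 4.
S1 applies (level before this adjustment is 4 < 8, so +1): 4 + 1 = 5.
S2 does not apply.
S3 applies: 5 − 3 = 2.
S4 applies: 2 − 3 = -1.
S5 applies: -1 − 2 = -3.
Level -3 is below the minimum of 1; floored at 1.
Final offense level: 1.
Criminal history: 0 prior points → Category Minimal (0-2).
Level 1 falls in the 1-2 band.
Grid: Level 1-2 × Category Minimal = 0-10 months.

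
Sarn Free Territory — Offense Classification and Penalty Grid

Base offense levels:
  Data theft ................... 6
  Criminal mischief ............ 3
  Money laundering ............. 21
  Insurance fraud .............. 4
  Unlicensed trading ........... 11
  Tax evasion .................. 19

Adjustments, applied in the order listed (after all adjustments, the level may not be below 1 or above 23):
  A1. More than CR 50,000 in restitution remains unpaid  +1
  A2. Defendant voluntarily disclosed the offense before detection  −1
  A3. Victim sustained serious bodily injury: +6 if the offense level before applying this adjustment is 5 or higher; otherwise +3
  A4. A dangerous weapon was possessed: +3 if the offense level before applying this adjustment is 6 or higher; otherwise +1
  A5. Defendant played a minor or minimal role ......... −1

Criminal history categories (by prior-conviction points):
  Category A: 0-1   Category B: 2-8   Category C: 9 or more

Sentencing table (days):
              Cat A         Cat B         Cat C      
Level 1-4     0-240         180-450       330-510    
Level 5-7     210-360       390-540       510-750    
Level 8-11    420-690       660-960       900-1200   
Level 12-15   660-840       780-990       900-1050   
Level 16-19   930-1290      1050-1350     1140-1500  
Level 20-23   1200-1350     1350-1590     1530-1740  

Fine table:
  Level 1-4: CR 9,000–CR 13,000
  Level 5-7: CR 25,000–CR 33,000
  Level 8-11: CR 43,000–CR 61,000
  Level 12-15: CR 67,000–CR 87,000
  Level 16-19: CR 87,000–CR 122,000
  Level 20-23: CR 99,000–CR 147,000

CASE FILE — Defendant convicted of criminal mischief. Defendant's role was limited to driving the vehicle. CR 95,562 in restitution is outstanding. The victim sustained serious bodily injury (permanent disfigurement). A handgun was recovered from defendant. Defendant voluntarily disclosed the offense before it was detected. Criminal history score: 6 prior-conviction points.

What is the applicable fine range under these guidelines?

Base offense level for criminal mischief: 3.
A1 applies: 3 + 1 = 4.
A2 applies: 4 − 1 = 3.
A3 applies (level before this adjustment is 3 < 5, so +3): 3 + 3 = 6.
A4 applies (level before this adjustment is 6 ≥ 6, so +3): 6 + 3 = 9.
A5 applies: 9 − 1 = 8.
Final offense level: 8.
Level 8 falls in the 8-11 band.
Fine table: Level 8-11 → CR 43,000–CR 61,000.

CR 43,000–CR 61,000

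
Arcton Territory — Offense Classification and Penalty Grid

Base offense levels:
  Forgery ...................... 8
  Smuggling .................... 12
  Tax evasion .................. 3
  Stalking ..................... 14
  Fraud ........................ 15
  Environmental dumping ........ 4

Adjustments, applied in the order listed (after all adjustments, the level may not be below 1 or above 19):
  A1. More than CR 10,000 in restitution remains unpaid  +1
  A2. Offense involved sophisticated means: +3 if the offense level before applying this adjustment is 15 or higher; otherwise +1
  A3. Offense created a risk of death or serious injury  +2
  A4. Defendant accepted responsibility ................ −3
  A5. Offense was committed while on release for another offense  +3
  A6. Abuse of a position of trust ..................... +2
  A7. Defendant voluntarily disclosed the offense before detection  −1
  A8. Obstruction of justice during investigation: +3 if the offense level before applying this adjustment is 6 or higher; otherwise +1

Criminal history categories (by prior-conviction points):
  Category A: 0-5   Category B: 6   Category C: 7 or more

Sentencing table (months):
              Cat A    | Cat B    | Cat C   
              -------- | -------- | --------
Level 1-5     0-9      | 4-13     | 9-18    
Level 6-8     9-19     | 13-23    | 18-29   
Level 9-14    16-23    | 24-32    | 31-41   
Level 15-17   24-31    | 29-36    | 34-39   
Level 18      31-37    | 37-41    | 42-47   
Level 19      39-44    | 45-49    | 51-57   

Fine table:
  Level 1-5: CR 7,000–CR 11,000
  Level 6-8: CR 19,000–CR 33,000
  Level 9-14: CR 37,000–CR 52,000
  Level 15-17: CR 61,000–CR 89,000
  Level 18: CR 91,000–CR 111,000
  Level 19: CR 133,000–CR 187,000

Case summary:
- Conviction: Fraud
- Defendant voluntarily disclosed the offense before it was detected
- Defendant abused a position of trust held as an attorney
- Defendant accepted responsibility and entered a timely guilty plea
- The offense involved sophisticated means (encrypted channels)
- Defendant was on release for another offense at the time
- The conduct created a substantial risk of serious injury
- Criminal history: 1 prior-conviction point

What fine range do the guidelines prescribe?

Base offense level for fraud: 15.
A1 does not apply.
A2 applies (level before this adjustment is 15 ≥ 15, so +3): 15 + 3 = 18.
A3 applies: 18 + 2 = 20.
A4 applies: 20 − 3 = 17.
A5 applies: 17 + 3 = 20.
A6 applies: 20 + 2 = 22.
A7 applies: 22 − 1 = 21.
A8 does not apply.
Level 21 exceeds the maximum of 19; capped at 19.
Final offense level: 19.
Level 19 falls in the 19 band.
Fine table: Level 19 → CR 133,000–CR 187,000.

CR 133,000–CR 187,000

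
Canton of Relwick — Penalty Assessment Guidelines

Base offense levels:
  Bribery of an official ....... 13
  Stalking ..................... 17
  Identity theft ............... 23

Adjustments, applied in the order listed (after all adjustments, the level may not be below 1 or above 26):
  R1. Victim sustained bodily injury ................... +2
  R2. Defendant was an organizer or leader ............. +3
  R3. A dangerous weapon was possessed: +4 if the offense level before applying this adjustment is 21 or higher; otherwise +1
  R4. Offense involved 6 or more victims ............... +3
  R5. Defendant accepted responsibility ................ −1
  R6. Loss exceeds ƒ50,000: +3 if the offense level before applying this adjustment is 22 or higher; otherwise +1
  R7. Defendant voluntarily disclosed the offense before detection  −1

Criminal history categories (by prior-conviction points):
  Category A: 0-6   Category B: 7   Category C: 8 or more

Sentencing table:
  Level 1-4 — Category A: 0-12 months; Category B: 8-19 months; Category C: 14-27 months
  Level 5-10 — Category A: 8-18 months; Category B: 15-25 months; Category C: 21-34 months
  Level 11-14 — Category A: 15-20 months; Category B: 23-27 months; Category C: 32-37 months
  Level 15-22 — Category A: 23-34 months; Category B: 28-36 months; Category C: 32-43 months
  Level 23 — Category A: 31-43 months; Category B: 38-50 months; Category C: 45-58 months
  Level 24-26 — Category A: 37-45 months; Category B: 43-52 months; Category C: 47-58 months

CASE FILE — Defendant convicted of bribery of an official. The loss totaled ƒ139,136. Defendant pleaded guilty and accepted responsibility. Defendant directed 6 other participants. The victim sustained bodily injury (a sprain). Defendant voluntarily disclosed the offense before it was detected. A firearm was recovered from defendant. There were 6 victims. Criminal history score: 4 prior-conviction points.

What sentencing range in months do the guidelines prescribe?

Base offense level for bribery of an official: 13.
R1 applies: 13 + 2 = 15.
R2 applies: 15 + 3 = 18.
R3 applies (level before this adjustment is 18 < 21, so +1): 18 + 1 = 19.
R4 applies: 19 + 3 = 22.
R5 applies: 22 − 1 = 21.
R6 applies (level before this adjustment is 21 < 22, so +1): 21 + 1 = 22.
R7 applies: 22 − 1 = 21.
Final offense level: 21.
Criminal history: 4 prior points → Category A (0-6).
Level 21 falls in the 15-22 band.
Grid: Level 15-22 × Category A = 23-34 months.

23-34 months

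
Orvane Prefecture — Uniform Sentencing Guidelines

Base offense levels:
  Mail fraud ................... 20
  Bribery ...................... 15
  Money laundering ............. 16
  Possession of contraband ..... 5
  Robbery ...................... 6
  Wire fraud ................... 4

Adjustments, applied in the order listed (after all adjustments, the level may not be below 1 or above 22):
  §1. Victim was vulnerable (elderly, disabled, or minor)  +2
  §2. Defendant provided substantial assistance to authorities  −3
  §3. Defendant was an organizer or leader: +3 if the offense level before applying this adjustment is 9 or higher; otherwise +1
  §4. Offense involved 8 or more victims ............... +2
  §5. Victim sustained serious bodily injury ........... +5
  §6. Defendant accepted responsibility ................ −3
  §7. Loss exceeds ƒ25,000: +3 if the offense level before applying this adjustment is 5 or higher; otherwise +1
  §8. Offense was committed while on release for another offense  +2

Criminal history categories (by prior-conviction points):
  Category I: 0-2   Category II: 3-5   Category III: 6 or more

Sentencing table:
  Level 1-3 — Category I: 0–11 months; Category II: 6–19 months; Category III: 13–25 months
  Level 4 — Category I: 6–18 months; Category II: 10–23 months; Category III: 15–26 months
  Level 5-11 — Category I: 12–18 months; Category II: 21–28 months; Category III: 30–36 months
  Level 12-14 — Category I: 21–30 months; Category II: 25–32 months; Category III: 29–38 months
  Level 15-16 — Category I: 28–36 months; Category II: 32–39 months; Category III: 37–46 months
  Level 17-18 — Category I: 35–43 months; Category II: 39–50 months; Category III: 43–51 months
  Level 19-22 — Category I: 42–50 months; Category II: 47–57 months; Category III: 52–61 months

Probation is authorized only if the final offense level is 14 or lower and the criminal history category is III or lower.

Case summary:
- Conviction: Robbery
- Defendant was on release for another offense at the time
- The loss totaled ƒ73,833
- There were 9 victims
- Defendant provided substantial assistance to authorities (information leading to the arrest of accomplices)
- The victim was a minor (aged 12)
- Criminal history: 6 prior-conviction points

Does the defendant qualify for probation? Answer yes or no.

Yes

Base offense level for robbery: 6.
§1 applies: 6 + 2 = 8.
§2 applies: 8 − 3 = 5.
§3 does not apply.
§4 applies: 5 + 2 = 7.
§6 does not apply.
§7 applies (level before this adjustment is 7 ≥ 5, so +3): 7 + 3 = 10.
§8 applies: 10 + 2 = 12.
Final offense level: 12.
Criminal history: 6 prior points → Category III (6+).
Level 12 falls in the 12-14 band.
Grid: Level 12-14 × Category III = 29-38 months.
Probation check: level 12 ≤ 14 and category III ≤ III → eligible.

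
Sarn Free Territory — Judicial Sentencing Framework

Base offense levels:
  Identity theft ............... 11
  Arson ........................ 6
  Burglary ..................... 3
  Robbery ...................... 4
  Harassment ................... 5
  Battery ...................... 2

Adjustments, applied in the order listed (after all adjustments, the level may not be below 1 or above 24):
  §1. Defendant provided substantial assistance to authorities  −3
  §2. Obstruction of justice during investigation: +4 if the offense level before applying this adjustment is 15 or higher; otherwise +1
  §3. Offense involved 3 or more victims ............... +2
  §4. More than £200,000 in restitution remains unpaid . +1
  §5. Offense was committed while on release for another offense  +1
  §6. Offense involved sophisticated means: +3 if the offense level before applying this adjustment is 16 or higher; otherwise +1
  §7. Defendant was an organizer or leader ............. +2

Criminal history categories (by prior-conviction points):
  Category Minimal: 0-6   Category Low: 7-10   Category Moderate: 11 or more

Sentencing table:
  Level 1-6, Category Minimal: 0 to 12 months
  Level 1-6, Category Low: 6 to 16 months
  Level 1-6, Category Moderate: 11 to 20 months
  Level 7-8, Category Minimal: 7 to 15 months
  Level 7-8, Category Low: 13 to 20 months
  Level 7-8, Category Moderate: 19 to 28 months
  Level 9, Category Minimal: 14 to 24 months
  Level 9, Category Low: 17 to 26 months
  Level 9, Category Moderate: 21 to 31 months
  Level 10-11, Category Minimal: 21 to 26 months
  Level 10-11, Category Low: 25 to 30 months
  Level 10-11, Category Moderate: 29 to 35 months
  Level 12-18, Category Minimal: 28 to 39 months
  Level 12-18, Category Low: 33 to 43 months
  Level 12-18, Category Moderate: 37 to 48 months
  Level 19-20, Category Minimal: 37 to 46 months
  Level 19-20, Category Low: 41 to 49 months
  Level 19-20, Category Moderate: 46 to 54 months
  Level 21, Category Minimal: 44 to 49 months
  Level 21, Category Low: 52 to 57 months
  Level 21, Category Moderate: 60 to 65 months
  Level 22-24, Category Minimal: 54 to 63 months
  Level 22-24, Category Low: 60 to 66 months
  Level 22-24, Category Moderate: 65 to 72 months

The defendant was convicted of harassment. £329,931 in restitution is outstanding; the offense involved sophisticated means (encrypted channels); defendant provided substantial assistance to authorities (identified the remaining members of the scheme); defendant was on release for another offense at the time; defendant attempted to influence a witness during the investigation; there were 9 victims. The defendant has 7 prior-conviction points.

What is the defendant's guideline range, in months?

Base offense level for harassment: 5.
§1 applies: 5 − 3 = 2.
§2 applies (level before this adjustment is 2 < 15, so +1): 2 + 1 = 3.
§3 applies: 3 + 2 = 5.
§4 applies: 5 + 1 = 6.
§5 applies: 6 + 1 = 7.
§6 applies (level before this adjustment is 7 < 16, so +1): 7 + 1 = 8.
§7 does not apply.
Final offense level: 8.
Criminal history: 7 prior points → Category Low (7-10).
Level 8 falls in the 7-8 band.
Grid: Level 7-8 × Category Low = 13-20 months.

13-20 months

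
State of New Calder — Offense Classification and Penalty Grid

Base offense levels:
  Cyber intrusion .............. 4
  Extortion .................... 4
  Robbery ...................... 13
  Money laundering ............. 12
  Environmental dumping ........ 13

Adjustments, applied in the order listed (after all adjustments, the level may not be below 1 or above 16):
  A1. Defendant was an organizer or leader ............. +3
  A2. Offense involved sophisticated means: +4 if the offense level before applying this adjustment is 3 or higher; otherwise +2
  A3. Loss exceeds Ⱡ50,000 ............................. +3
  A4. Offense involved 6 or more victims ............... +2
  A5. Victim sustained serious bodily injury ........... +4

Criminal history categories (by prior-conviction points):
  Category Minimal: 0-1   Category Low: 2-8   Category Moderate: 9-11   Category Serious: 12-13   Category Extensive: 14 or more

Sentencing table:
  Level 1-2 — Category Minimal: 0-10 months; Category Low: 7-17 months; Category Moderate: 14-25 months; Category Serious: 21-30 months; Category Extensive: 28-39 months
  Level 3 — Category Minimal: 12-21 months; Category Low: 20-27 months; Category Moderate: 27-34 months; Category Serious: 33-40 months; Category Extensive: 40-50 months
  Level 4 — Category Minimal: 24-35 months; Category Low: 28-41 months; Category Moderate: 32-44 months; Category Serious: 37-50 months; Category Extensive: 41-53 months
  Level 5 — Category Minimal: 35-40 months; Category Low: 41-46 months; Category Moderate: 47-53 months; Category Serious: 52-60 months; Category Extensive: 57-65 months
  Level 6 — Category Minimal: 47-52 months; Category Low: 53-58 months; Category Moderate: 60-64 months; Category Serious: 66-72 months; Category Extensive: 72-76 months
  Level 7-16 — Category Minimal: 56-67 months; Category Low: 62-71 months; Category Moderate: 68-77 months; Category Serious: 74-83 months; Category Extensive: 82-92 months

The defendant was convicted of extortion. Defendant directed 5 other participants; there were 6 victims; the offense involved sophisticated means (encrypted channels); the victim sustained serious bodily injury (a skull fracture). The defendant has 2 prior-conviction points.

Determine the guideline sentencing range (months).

62-71 months

Base offense level for extortion: 4.
A1 applies: 4 + 3 = 7.
A2 applies (level before this adjustment is 7 ≥ 3, so +4): 7 + 4 = 11.
A4 applies: 11 + 2 = 13.
A5 applies: 13 + 4 = 17.
Level 17 exceeds the maximum of 16; capped at 16.
Final offense level: 16.
Criminal history: 2 prior points → Category Low (2-8).
Level 16 falls in the 7-16 band.
Grid: Level 7-16 × Category Low = 62-71 months.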